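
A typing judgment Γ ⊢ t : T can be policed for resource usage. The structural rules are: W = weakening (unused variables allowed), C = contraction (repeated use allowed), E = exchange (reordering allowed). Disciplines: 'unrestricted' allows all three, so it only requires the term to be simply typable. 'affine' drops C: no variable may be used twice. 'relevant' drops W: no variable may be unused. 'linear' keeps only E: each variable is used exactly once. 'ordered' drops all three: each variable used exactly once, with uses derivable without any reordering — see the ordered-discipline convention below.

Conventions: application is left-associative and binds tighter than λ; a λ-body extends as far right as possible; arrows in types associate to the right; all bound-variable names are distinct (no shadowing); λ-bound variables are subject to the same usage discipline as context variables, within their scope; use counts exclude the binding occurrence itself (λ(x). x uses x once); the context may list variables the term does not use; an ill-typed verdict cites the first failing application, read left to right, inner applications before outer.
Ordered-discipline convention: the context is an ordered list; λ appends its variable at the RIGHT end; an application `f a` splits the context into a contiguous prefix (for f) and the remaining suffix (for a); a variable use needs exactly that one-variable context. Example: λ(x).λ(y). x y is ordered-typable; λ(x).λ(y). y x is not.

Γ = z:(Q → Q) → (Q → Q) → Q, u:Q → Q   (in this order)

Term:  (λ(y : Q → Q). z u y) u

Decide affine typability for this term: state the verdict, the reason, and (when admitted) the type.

no — uses contraction: u ×2
usage: z: 1×; u: 2×; y (bound): 1×
order of uses: z, u, y, u
typing: well-typed at Q
all disciplines: ordered ✗, linear ✗, affine ✗, relevant ✓, unrestricted ✓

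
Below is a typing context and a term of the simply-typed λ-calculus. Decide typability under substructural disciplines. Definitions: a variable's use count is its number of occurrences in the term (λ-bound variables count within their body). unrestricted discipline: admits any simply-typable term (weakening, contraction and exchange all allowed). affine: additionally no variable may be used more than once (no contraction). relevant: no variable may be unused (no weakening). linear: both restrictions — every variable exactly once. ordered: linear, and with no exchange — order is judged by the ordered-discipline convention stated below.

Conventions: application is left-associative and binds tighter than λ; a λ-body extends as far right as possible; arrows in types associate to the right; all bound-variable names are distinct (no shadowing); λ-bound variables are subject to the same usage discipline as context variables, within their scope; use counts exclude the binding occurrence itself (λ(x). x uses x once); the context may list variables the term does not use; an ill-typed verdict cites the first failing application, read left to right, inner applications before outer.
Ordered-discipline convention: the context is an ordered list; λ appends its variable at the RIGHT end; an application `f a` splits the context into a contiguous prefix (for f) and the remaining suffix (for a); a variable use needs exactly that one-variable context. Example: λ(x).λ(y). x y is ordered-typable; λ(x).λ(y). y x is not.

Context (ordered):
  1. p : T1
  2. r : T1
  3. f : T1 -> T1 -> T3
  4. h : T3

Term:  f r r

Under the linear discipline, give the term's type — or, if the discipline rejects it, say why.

not well-typed under linear — uses contraction: r ×2; p, h left unused
usage: p=0, r=2, f=1, h=0
use order (left to right): f, r, r
typing: ✓ — T3
per-discipline verdicts: ordered ✗ · linear ✗ · affine ✗ · relevant ✗ · unrestricted ✓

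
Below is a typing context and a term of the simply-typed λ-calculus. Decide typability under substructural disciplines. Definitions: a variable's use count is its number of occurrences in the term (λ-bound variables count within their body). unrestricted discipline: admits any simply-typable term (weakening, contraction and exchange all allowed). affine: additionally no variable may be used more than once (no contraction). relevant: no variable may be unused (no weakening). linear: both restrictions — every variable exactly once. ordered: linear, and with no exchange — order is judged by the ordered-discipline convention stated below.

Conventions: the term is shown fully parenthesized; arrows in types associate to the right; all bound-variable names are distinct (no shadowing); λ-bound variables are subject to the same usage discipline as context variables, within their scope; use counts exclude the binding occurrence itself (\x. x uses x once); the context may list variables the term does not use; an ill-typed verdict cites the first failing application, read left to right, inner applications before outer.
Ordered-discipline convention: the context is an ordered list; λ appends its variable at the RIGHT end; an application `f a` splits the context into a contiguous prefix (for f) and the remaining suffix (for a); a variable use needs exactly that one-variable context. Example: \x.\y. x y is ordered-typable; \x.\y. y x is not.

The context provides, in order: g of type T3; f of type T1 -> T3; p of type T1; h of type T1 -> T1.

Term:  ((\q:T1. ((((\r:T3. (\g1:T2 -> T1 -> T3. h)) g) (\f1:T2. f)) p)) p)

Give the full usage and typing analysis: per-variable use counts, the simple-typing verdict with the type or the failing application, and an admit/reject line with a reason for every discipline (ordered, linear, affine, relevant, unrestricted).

variable uses: g: 1, f: 1, p: 2, h: 1, q (bound): 0, r (bound): 0, g1 (bound): 0, f1 (bound): 0
left-to-right use order: h, g, f, p, p
typing: well-typed at T1
ordered: ✗ — uses contraction: p ×2; q, r, g1, f1 never used (weakening)
linear: ✗ — uses contraction: p ×2; q, r, g1, f1 never used (weakening)
affine: ✗ — uses contraction: p ×2
relevant: ✗ — q, r, g1, f1 never used (weakening)
unrestricted: ✓ — type-checks (T1) and nothing is barred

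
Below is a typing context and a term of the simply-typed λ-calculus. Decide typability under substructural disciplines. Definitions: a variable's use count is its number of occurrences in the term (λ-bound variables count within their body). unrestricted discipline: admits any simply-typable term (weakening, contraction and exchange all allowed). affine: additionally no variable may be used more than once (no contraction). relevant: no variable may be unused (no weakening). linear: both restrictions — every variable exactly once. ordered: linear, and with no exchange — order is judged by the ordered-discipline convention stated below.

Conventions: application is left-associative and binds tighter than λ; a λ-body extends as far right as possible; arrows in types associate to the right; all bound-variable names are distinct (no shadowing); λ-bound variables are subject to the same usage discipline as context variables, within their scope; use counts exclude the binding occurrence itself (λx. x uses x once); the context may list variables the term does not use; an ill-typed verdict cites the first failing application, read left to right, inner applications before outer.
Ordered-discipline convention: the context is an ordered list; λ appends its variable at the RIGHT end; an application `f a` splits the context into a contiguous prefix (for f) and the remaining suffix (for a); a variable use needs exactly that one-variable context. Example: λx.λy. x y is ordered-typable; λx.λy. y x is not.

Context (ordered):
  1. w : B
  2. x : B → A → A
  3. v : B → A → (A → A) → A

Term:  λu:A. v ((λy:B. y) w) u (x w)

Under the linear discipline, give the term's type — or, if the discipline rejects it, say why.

not well-typed under linear — repeated use of w ×2
use counts: w=2; x=1; v=1; u (bound)=1; y (bound)=1
uses in reading order: v, y, w, u, x, w
typing: well-typed — term : A → A
per-discipline verdicts: ordered ✗, linear ✗, affine ✗, relevant ✓, unrestricted ✓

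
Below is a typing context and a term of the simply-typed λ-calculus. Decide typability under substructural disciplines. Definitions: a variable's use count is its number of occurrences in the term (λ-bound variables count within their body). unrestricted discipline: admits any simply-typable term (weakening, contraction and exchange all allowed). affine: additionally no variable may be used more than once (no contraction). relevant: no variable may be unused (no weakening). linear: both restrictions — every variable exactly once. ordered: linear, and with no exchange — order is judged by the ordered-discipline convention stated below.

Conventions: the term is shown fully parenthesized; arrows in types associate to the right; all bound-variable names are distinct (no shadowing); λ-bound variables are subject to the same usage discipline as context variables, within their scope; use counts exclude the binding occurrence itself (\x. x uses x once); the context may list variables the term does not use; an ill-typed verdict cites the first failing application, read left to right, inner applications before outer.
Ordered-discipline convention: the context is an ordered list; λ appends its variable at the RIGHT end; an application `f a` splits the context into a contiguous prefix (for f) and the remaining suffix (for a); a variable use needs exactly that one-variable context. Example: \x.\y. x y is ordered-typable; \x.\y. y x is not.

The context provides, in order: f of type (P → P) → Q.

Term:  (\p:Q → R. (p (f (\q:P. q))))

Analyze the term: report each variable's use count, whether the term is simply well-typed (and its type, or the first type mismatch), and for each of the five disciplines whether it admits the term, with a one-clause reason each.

variable uses: f ×1; p (λ-bound) ×1; q (λ-bound) ×1
order of uses: p, f, q
typing: the term checks, with type (Q → R) → R
ordered ✗ (no contiguous prefix/suffix split fits p, f, q)
linear ✓ (exactly-once usage across f, p, q)
affine ✓ (no duplicate uses among f, p, q)
relevant ✓ (at least one use each (f, p, q))
unrestricted ✓ (typability at (Q → R) → R is all that's needed)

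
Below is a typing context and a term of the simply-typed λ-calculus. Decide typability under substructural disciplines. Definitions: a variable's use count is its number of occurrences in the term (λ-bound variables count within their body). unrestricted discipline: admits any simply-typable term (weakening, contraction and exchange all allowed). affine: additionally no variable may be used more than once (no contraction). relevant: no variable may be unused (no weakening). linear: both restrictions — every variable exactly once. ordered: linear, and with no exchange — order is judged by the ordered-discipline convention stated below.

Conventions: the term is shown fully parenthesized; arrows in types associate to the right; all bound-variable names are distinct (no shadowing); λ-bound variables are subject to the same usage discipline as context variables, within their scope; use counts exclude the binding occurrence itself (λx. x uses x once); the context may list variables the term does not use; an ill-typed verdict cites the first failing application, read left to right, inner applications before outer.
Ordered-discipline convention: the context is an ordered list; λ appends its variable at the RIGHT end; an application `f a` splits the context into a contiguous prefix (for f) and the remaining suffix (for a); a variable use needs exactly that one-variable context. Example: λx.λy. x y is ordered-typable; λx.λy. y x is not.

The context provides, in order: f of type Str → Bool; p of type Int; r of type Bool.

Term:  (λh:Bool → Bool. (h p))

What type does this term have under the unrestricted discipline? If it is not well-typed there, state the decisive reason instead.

not well-typed under unrestricted — the type mismatch rejects it
use counts: f: 0×; p: 1×; r: 0×; h (bound): 1×
use order (left to right): h, p
typing: ill-typed: an application expects Bool but receives Int
across the five disciplines: ordered ✗, linear ✗, affine ✗, relevant ✗, unrestricted ✗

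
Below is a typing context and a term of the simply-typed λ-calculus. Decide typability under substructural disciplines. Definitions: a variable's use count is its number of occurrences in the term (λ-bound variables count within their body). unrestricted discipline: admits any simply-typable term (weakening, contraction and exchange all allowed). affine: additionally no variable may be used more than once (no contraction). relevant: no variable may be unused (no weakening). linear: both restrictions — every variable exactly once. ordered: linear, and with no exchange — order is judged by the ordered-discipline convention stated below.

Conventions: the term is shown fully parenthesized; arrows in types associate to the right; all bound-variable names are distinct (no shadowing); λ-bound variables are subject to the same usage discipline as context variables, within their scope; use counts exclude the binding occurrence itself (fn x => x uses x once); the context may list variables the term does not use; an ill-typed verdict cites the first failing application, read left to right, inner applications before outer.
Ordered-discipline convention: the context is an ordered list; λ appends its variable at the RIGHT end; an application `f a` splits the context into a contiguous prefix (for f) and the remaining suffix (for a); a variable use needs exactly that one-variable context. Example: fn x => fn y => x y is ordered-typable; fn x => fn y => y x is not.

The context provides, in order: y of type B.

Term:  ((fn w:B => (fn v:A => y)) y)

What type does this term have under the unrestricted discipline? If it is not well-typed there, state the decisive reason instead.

term : A → B
use counts: y ×2; w [bound] ×0; v [bound] ×0
left-to-right use order: y, y
typing: well-typed — term : A → B
across the five disciplines: ordered ✗ · linear ✗ · affine ✗ · relevant ✗ · unrestricted ✓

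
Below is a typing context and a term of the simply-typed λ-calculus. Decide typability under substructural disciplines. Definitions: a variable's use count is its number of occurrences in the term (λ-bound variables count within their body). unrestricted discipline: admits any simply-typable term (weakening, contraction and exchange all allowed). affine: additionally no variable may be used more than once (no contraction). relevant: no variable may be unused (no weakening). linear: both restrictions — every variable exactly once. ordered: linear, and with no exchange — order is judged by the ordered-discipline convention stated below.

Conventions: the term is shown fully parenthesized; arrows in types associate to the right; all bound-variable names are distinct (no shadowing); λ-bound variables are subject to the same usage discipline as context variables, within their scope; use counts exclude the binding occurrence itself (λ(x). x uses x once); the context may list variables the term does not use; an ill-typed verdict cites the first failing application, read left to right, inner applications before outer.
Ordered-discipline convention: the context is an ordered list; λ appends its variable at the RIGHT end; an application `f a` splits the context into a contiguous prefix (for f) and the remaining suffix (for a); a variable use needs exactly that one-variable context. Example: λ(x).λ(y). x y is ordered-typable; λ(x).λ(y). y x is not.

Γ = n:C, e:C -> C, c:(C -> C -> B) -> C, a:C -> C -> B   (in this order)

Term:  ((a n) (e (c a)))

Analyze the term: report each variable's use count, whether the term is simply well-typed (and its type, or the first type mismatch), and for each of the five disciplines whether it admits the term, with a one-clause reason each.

counts: n: 1×, e: 1×, c: 1×, a: 2×
order of uses: a, n, e, c, a
typing: well-typed — term : B
ordered: ✗, needs contraction — a ×2
linear: ✗, needs contraction — a ×2
affine: ✗, needs contraction — a ×2
relevant: ✓, n, e, c, a: all used, weakening unneeded
unrestricted: ✓, well-typed at B; no restrictions here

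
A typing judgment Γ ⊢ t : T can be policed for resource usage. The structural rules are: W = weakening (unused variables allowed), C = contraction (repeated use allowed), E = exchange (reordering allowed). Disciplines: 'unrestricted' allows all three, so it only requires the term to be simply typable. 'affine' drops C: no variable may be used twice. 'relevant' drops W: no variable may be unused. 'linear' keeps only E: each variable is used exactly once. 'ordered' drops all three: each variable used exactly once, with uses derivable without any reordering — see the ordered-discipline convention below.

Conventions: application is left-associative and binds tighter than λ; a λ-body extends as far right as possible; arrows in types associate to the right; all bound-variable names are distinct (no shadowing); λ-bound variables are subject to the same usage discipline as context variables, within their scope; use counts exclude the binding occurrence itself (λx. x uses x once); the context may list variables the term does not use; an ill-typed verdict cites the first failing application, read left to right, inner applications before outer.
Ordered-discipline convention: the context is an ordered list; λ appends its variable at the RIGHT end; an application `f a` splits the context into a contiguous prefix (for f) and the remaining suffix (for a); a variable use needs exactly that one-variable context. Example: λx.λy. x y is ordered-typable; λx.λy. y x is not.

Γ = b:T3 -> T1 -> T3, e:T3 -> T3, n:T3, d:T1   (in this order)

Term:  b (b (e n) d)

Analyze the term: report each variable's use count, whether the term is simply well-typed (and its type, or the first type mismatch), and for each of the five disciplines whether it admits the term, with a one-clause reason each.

counts: b ×2, e ×1, n ×1, d ×1
use order (left to right): b, b, e, n, d
typing: the term checks, with type T1 -> T3
ordered ✗ (b ×2 used more than once (contraction))
linear ✗ (b ×2 used more than once (contraction))
affine ✗ (b ×2 used more than once (contraction))
relevant ✓ (every one of b, e, n, d appears)
unrestricted ✓ (well-typed at T1 -> T3; no restrictions here)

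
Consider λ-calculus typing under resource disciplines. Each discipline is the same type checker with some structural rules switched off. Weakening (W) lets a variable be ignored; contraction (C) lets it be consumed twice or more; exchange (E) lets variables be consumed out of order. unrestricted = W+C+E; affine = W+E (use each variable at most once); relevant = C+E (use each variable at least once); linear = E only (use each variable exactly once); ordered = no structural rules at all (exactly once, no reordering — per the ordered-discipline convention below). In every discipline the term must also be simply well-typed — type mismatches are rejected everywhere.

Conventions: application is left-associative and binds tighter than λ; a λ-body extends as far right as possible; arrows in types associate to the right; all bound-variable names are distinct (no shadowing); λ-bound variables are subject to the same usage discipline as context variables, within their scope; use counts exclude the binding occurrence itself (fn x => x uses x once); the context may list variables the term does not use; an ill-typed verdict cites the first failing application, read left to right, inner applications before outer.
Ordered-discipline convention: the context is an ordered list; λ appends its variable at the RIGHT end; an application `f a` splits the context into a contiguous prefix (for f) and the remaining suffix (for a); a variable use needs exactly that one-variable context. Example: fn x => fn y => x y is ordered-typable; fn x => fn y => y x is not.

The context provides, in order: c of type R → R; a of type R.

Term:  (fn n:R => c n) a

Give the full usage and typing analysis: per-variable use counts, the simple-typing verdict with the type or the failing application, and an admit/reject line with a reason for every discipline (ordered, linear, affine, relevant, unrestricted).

counts: c ×1; a ×1; n [bound] ×1
order of uses: c, n, a
typing: the term checks, with type R
ordered: ✓, one use each (c, a, n); ordered split holds
linear: ✓, single use per variable (c, a, n)
affine: ✓, c, a, n: no repeats, contraction unneeded
relevant: ✓, every one of c, a, n appears
unrestricted: ✓, typability at R is all that's needed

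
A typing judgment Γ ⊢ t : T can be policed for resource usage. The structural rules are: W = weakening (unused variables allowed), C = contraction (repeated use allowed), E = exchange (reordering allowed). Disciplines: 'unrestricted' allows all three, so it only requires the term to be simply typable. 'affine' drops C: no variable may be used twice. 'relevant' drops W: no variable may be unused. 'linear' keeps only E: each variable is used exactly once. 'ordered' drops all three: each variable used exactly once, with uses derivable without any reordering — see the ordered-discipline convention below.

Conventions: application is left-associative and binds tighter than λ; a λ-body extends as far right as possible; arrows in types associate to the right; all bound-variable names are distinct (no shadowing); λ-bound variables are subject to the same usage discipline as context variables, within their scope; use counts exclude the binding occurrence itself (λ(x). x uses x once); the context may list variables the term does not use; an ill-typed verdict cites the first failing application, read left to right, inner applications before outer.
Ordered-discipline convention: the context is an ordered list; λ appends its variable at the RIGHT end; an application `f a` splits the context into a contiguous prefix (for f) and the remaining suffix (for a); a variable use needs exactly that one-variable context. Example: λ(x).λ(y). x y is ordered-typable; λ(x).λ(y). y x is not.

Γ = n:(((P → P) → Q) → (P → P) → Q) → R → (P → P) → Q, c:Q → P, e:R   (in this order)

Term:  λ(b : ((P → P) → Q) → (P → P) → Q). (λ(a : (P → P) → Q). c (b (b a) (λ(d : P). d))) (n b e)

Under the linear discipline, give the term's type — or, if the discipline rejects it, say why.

not well-typed under linear — needs contraction — b ×3
usage: n ×1, c ×1, e ×1, b (λ-bound) ×3, a (λ-bound) ×1, d (λ-bound) ×1
uses in reading order: c, b, b, a, d, n, b, e
typing: well-typed at (((P → P) → Q) → (P → P) → Q) → P
per-discipline verdicts: ordered ✗, linear ✗, affine ✗, relevant ✓, unrestricted ✓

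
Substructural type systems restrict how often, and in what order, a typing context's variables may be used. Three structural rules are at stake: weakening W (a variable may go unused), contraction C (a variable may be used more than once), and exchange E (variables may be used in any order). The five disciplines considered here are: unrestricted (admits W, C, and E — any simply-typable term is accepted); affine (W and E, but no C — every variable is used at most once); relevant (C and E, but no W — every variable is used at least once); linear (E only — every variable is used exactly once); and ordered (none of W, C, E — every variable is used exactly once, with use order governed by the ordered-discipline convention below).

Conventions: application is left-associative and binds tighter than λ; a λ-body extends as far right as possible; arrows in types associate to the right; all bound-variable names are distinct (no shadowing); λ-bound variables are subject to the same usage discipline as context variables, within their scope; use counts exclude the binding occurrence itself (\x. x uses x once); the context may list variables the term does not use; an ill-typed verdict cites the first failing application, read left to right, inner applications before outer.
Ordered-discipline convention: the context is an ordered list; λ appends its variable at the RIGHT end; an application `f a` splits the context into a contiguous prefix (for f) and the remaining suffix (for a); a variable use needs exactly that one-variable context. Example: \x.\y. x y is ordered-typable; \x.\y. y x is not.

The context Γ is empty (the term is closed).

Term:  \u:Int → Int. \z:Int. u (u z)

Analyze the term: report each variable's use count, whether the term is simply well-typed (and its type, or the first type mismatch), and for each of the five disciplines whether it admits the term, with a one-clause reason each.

usage: u (λ-bound) ×2; z (λ-bound) ×1
use order (left to right): u, u, z
typing: well-typed — term : (Int → Int) → Int → Int
ordered ✗ (uses contraction: u ×2)
linear ✗ (uses contraction: u ×2)
affine ✗ (uses contraction: u ×2)
relevant ✓ (u, z: all used, weakening unneeded)
unrestricted ✓ (typability at (Int → Int) → Int → Int is all that's needed)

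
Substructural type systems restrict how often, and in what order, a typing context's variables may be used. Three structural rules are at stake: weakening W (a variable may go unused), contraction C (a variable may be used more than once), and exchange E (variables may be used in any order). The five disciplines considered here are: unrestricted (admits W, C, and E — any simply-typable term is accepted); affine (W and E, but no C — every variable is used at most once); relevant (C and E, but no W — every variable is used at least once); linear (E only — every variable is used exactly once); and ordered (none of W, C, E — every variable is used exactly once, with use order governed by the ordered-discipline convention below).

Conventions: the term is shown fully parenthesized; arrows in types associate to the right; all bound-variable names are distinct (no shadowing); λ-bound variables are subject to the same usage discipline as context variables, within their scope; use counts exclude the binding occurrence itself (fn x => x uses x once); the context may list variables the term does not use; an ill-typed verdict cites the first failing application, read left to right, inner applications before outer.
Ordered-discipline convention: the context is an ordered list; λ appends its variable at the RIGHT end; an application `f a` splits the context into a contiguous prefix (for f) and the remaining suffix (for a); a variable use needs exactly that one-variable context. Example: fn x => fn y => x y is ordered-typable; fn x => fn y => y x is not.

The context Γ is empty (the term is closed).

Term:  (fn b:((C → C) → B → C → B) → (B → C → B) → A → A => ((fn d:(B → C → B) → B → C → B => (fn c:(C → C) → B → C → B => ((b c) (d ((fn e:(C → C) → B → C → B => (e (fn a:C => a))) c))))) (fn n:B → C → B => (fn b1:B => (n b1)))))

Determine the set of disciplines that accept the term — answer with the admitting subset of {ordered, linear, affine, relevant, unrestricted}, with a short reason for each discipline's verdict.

admitted by: relevant, unrestricted
variable uses: b (λ-bound) ×1, d (λ-bound) ×1, c (λ-bound) ×2, e (λ-bound) ×1, a (λ-bound) ×1, n (λ-bound) ×1, b1 (λ-bound) ×1
use order (left to right): b, c, d, e, a, c, n, b1
typing: well-typed — term : (((C → C) → B → C → B) → (B → C → B) → A → A) → ((C → C) → B → C → B) → A → A
ordered: ✗ — uses contraction: c ×2
linear: ✗ — uses contraction: c ×2
affine: ✗ — uses contraction: c ×2
relevant: ✓ — at least one use each (b, d, c, e, a, n, b1)
unrestricted: ✓ — type-checks ((((C → C) → B → C → B) → (B → C → B) → A → A) → ((C → C) → B → C → B) → A → A) and nothing is barred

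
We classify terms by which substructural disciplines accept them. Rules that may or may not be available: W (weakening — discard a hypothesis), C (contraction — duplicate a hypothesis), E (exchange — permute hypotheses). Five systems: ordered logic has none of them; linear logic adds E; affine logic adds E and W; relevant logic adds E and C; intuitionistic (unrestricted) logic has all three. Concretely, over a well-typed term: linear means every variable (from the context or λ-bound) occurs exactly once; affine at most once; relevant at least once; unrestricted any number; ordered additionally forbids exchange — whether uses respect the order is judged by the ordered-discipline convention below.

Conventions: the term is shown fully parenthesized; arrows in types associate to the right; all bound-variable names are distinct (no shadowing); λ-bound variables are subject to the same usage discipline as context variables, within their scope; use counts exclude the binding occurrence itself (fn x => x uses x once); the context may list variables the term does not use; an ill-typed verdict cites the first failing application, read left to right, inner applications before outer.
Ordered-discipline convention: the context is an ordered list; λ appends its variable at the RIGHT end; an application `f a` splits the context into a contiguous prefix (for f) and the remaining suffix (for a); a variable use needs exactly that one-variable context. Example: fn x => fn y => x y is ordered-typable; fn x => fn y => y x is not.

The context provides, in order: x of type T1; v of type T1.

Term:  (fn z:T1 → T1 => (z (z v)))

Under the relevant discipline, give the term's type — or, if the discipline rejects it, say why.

not well-typed under relevant — unused: x — weakening required
usage: x: 0×; v: 1×; z [bound]: 2×
left-to-right use order: z, z, v
typing: ✓ — (T1 → T1) → T1
summary: ordered ✗; linear ✗; affine ✗; relevant ✗; unrestricted ✓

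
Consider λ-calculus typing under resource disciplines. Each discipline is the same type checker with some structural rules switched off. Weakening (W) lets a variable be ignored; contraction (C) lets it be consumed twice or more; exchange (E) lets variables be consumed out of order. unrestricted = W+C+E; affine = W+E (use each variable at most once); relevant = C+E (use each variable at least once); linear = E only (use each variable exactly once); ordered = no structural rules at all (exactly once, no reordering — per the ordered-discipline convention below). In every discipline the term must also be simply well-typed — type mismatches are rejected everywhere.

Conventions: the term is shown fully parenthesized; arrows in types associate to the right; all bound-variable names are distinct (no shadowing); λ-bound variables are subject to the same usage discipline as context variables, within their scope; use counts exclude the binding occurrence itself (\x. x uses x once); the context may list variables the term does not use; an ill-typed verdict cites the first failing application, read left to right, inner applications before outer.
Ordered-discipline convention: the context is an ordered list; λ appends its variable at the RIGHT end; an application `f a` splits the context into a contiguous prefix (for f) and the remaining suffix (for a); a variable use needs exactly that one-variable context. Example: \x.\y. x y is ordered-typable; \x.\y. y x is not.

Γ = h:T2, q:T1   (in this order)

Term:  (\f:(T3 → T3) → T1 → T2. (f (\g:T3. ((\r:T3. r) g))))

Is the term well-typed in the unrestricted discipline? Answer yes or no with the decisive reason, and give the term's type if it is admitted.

yes — well-typed at ((T3 → T3) → T1 → T2) → T1 → T2; no restrictions here; term : ((T3 → T3) → T1 → T2) → T1 → T2
usage: h ×0, q ×0, f (bound) ×1, g (bound) ×1, r (bound) ×1
left-to-right use order: f, r, g
typing: the term checks, with type ((T3 → T3) → T1 → T2) → T1 → T2
across the five disciplines: ordered ✗ | linear ✗ | affine ✓ | relevant ✗ | unrestricted ✓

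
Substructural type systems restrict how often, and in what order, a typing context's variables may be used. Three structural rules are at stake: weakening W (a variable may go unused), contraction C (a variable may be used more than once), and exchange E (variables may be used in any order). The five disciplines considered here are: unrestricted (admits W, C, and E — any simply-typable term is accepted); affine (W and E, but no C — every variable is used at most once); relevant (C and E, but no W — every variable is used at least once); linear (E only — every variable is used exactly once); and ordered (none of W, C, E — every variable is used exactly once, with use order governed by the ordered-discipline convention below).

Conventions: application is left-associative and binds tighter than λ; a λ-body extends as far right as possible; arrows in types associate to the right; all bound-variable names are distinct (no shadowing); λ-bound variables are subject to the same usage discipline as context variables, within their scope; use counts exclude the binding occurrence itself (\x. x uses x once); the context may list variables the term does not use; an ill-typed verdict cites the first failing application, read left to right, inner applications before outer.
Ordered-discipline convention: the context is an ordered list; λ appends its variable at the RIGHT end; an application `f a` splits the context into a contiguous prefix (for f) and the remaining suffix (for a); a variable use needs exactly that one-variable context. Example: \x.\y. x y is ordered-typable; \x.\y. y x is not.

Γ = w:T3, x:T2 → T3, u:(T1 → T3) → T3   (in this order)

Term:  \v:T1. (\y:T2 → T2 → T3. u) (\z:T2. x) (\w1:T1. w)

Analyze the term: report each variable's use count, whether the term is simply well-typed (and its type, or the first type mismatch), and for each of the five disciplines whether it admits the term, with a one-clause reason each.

usage: w ×1, x ×1, u ×1, v [bound] ×0, y [bound] ×0, z [bound] ×0, w1 [bound] ×0
uses in reading order: u, x, w
typing: well-typed at T1 → T3
ordered: ✗, needs weakening: v, y, z, w1 unused
linear: ✗, needs weakening: v, y, z, w1 unused
affine: ✓, w, x, u, v, y, z, w1: no repeats, contraction unneeded
relevant: ✗, needs weakening: v, y, z, w1 unused
unrestricted: ✓, well-typed at T1 → T3; no restrictions here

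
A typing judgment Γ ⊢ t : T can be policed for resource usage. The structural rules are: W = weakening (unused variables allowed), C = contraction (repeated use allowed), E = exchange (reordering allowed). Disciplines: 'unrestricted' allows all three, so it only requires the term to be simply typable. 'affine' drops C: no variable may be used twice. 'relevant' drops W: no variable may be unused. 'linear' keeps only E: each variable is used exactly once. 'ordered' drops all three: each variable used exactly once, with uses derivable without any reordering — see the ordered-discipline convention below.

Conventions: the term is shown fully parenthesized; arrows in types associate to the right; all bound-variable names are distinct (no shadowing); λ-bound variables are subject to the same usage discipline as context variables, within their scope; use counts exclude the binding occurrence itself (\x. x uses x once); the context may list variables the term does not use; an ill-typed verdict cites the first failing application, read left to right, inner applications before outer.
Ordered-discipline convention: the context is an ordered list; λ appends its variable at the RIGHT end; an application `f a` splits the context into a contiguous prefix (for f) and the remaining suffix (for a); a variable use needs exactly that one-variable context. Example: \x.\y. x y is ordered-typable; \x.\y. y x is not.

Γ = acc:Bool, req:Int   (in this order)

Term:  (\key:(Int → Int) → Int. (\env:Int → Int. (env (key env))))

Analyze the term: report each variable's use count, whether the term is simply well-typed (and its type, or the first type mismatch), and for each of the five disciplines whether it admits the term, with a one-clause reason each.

usage: acc: 0, req: 0, key (λ-bound): 1, env (λ-bound): 2
uses in reading order: env, key, env
typing: the term checks, with type ((Int → Int) → Int) → (Int → Int) → Int
ordered: ✗, uses contraction: env ×2; acc, req never used (weakening)
linear: ✗, uses contraction: env ×2; acc, req never used (weakening)
affine: ✗, uses contraction: env ×2
relevant: ✗, acc, req never used (weakening)
unrestricted: ✓, type-checks (((Int → Int) → Int) → (Int → Int) → Int) and nothing is barred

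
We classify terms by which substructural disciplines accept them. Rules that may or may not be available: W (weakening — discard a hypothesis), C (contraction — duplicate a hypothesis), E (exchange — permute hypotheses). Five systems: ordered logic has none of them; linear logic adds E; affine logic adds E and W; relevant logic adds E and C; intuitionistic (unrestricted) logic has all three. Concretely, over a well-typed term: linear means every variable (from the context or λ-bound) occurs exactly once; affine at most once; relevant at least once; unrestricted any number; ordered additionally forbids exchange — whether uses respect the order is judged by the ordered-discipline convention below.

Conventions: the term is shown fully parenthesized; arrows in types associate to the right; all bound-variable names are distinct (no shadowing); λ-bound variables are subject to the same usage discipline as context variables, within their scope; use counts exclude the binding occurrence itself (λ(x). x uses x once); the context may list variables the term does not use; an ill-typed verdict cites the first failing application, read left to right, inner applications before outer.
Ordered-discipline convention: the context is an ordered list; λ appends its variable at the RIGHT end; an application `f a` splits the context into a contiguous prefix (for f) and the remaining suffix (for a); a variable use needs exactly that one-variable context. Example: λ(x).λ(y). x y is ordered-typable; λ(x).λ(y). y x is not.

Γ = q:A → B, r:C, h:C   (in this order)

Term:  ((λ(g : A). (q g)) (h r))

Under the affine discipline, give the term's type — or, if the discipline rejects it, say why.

not well-typed under affine — a type mismatch blocks all five
usage: q: 1, r: 1, h: 1, g (bound): 1
order of uses: q, g, h, r
typing: ill-typed: applying a non-function (C)
summary: ordered ✗ · linear ✗ · affine ✗ · relevant ✗ · unrestricted ✗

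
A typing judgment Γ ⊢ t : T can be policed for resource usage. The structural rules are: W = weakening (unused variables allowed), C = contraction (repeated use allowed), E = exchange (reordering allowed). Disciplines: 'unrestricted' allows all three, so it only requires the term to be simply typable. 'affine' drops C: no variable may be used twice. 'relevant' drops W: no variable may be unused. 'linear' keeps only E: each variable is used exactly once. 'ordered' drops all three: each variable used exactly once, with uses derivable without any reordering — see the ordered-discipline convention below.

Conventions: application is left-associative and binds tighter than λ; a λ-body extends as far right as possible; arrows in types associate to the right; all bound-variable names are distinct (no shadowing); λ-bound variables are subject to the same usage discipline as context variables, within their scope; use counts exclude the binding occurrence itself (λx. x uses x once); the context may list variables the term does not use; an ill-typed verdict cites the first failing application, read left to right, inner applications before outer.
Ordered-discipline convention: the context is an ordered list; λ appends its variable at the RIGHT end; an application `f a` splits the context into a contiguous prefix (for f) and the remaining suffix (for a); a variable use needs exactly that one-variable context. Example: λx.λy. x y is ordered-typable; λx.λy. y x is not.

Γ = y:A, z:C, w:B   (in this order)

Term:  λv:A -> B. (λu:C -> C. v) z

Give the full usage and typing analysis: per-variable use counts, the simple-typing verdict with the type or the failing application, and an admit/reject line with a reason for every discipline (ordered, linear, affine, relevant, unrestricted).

variable uses: y: 0×, z: 1×, w: 0×, v [bound]: 1×, u [bound]: 0×
use order (left to right): v, z
typing: ill-typed: an application expects C -> C but receives C
ordered: ✗ — the type mismatch rejects it
linear: ✗ — not simply typable
affine: ✗ — fails simple typing
relevant: ✗ — a type mismatch blocks all five
unrestricted: ✗ — the type mismatch rejects it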